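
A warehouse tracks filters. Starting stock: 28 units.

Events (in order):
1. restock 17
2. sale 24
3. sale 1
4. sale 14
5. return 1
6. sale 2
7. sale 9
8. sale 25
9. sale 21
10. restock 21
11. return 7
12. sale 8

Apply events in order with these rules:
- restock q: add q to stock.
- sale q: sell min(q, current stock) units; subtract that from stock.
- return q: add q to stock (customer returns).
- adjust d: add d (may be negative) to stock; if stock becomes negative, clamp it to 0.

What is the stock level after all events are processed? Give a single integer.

Processing events:
Start: stock = 28
  Event 1 (restock 17): 28 + 17 = 45
  Event 2 (sale 24): sell min(24,45)=24. stock: 45 - 24 = 21. total_sold = 24
  Event 3 (sale 1): sell min(1,21)=1. stock: 21 - 1 = 20. total_sold = 25
  Event 4 (sale 14): sell min(14,20)=14. stock: 20 - 14 = 6. total_sold = 39
  Event 5 (return 1): 6 + 1 = 7
  Event 6 (sale 2): sell min(2,7)=2. stock: 7 - 2 = 5. total_sold = 41
  Event 7 (sale 9): sell min(9,5)=5. stock: 5 - 5 = 0. total_sold = 46
  Event 8 (sale 25): sell min(25,0)=0. stock: 0 - 0 = 0. total_sold = 46
  Event 9 (sale 21): sell min(21,0)=0. stock: 0 - 0 = 0. total_sold = 46
  Event 10 (restock 21): 0 + 21 = 21
  Event 11 (return 7): 21 + 7 = 28
  Event 12 (sale 8): sell min(8,28)=8. stock: 28 - 8 = 20. total_sold = 54
Final: stock = 20, total_sold = 54

Answer: 20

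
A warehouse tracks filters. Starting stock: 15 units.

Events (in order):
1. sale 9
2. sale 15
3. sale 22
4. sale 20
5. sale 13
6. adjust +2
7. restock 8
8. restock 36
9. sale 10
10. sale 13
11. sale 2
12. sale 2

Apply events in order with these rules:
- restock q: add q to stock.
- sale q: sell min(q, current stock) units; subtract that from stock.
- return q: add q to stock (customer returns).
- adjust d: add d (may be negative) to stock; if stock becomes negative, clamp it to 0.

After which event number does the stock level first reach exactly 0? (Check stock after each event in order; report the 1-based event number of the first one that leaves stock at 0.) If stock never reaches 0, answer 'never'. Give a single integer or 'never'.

Processing events:
Start: stock = 15
  Event 1 (sale 9): sell min(9,15)=9. stock: 15 - 9 = 6. total_sold = 9
  Event 2 (sale 15): sell min(15,6)=6. stock: 6 - 6 = 0. total_sold = 15
  Event 3 (sale 22): sell min(22,0)=0. stock: 0 - 0 = 0. total_sold = 15
  Event 4 (sale 20): sell min(20,0)=0. stock: 0 - 0 = 0. total_sold = 15
  Event 5 (sale 13): sell min(13,0)=0. stock: 0 - 0 = 0. total_sold = 15
  Event 6 (adjust +2): 0 + 2 = 2
  Event 7 (restock 8): 2 + 8 = 10
  Event 8 (restock 36): 10 + 36 = 46
  Event 9 (sale 10): sell min(10,46)=10. stock: 46 - 10 = 36. total_sold = 25
  Event 10 (sale 13): sell min(13,36)=13. stock: 36 - 13 = 23. total_sold = 38
  Event 11 (sale 2): sell min(2,23)=2. stock: 23 - 2 = 21. total_sold = 40
  Event 12 (sale 2): sell min(2,21)=2. stock: 21 - 2 = 19. total_sold = 42
Final: stock = 19, total_sold = 42

First zero at event 2.

Answer: 2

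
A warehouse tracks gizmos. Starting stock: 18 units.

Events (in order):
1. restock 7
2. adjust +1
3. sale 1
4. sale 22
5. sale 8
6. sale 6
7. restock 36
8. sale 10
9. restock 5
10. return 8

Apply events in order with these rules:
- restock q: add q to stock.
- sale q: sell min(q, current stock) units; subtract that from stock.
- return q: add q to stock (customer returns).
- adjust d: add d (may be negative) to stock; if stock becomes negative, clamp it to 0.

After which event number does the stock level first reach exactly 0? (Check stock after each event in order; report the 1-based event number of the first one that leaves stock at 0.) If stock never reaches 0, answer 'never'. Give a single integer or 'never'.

Answer: 5

Derivation:
Processing events:
Start: stock = 18
  Event 1 (restock 7): 18 + 7 = 25
  Event 2 (adjust +1): 25 + 1 = 26
  Event 3 (sale 1): sell min(1,26)=1. stock: 26 - 1 = 25. total_sold = 1
  Event 4 (sale 22): sell min(22,25)=22. stock: 25 - 22 = 3. total_sold = 23
  Event 5 (sale 8): sell min(8,3)=3. stock: 3 - 3 = 0. total_sold = 26
  Event 6 (sale 6): sell min(6,0)=0. stock: 0 - 0 = 0. total_sold = 26
  Event 7 (restock 36): 0 + 36 = 36
  Event 8 (sale 10): sell min(10,36)=10. stock: 36 - 10 = 26. total_sold = 36
  Event 9 (restock 5): 26 + 5 = 31
  Event 10 (return 8): 31 + 8 = 39
Final: stock = 39, total_sold = 36

First zero at event 5.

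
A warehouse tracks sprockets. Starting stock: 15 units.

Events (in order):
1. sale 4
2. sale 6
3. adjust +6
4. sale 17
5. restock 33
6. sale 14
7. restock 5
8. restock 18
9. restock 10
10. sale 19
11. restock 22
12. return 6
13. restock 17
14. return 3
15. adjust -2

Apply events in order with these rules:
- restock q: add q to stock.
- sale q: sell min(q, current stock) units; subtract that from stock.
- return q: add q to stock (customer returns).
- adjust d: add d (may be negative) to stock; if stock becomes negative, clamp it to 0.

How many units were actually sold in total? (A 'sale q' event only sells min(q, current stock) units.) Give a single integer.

Processing events:
Start: stock = 15
  Event 1 (sale 4): sell min(4,15)=4. stock: 15 - 4 = 11. total_sold = 4
  Event 2 (sale 6): sell min(6,11)=6. stock: 11 - 6 = 5. total_sold = 10
  Event 3 (adjust +6): 5 + 6 = 11
  Event 4 (sale 17): sell min(17,11)=11. stock: 11 - 11 = 0. total_sold = 21
  Event 5 (restock 33): 0 + 33 = 33
  Event 6 (sale 14): sell min(14,33)=14. stock: 33 - 14 = 19. total_sold = 35
  Event 7 (restock 5): 19 + 5 = 24
  Event 8 (restock 18): 24 + 18 = 42
  Event 9 (restock 10): 42 + 10 = 52
  Event 10 (sale 19): sell min(19,52)=19. stock: 52 - 19 = 33. total_sold = 54
  Event 11 (restock 22): 33 + 22 = 55
  Event 12 (return 6): 55 + 6 = 61
  Event 13 (restock 17): 61 + 17 = 78
  Event 14 (return 3): 78 + 3 = 81
  Event 15 (adjust -2): 81 + -2 = 79
Final: stock = 79, total_sold = 54

Answer: 54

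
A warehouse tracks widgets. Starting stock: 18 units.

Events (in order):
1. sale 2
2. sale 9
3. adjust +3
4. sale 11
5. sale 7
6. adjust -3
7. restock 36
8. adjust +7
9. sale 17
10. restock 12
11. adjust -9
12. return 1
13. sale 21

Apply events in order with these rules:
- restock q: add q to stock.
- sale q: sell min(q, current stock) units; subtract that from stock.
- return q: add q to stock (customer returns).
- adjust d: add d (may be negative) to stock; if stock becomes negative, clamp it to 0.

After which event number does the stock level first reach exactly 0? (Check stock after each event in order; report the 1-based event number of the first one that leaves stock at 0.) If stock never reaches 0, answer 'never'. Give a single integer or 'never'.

Answer: 4

Derivation:
Processing events:
Start: stock = 18
  Event 1 (sale 2): sell min(2,18)=2. stock: 18 - 2 = 16. total_sold = 2
  Event 2 (sale 9): sell min(9,16)=9. stock: 16 - 9 = 7. total_sold = 11
  Event 3 (adjust +3): 7 + 3 = 10
  Event 4 (sale 11): sell min(11,10)=10. stock: 10 - 10 = 0. total_sold = 21
  Event 5 (sale 7): sell min(7,0)=0. stock: 0 - 0 = 0. total_sold = 21
  Event 6 (adjust -3): 0 + -3 = 0 (clamped to 0)
  Event 7 (restock 36): 0 + 36 = 36
  Event 8 (adjust +7): 36 + 7 = 43
  Event 9 (sale 17): sell min(17,43)=17. stock: 43 - 17 = 26. total_sold = 38
  Event 10 (restock 12): 26 + 12 = 38
  Event 11 (adjust -9): 38 + -9 = 29
  Event 12 (return 1): 29 + 1 = 30
  Event 13 (sale 21): sell min(21,30)=21. stock: 30 - 21 = 9. total_sold = 59
Final: stock = 9, total_sold = 59

First zero at event 4.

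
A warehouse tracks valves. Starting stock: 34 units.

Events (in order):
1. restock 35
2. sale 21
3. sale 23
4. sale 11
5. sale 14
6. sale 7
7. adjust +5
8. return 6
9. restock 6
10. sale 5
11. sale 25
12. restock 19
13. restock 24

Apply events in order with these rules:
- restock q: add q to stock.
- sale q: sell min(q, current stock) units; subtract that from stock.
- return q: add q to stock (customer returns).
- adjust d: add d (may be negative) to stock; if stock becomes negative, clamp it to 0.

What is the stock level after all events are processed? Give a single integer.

Processing events:
Start: stock = 34
  Event 1 (restock 35): 34 + 35 = 69
  Event 2 (sale 21): sell min(21,69)=21. stock: 69 - 21 = 48. total_sold = 21
  Event 3 (sale 23): sell min(23,48)=23. stock: 48 - 23 = 25. total_sold = 44
  Event 4 (sale 11): sell min(11,25)=11. stock: 25 - 11 = 14. total_sold = 55
  Event 5 (sale 14): sell min(14,14)=14. stock: 14 - 14 = 0. total_sold = 69
  Event 6 (sale 7): sell min(7,0)=0. stock: 0 - 0 = 0. total_sold = 69
  Event 7 (adjust +5): 0 + 5 = 5
  Event 8 (return 6): 5 + 6 = 11
  Event 9 (restock 6): 11 + 6 = 17
  Event 10 (sale 5): sell min(5,17)=5. stock: 17 - 5 = 12. total_sold = 74
  Event 11 (sale 25): sell min(25,12)=12. stock: 12 - 12 = 0. total_sold = 86
  Event 12 (restock 19): 0 + 19 = 19
  Event 13 (restock 24): 19 + 24 = 43
Final: stock = 43, total_sold = 86

Answer: 43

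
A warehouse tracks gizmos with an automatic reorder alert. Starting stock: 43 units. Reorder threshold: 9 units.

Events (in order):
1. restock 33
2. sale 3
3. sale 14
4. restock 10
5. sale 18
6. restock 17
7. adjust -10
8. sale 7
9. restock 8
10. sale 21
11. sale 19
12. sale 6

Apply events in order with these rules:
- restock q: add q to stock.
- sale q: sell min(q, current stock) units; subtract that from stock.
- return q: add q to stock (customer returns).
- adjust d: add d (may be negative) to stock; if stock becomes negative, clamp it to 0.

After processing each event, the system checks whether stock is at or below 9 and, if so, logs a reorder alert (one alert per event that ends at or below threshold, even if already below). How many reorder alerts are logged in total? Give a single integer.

Answer: 0

Derivation:
Processing events:
Start: stock = 43
  Event 1 (restock 33): 43 + 33 = 76
  Event 2 (sale 3): sell min(3,76)=3. stock: 76 - 3 = 73. total_sold = 3
  Event 3 (sale 14): sell min(14,73)=14. stock: 73 - 14 = 59. total_sold = 17
  Event 4 (restock 10): 59 + 10 = 69
  Event 5 (sale 18): sell min(18,69)=18. stock: 69 - 18 = 51. total_sold = 35
  Event 6 (restock 17): 51 + 17 = 68
  Event 7 (adjust -10): 68 + -10 = 58
  Event 8 (sale 7): sell min(7,58)=7. stock: 58 - 7 = 51. total_sold = 42
  Event 9 (restock 8): 51 + 8 = 59
  Event 10 (sale 21): sell min(21,59)=21. stock: 59 - 21 = 38. total_sold = 63
  Event 11 (sale 19): sell min(19,38)=19. stock: 38 - 19 = 19. total_sold = 82
  Event 12 (sale 6): sell min(6,19)=6. stock: 19 - 6 = 13. total_sold = 88
Final: stock = 13, total_sold = 88

Checking against threshold 9:
  After event 1: stock=76 > 9
  After event 2: stock=73 > 9
  After event 3: stock=59 > 9
  After event 4: stock=69 > 9
  After event 5: stock=51 > 9
  After event 6: stock=68 > 9
  After event 7: stock=58 > 9
  After event 8: stock=51 > 9
  After event 9: stock=59 > 9
  After event 10: stock=38 > 9
  After event 11: stock=19 > 9
  After event 12: stock=13 > 9
Alert events: []. Count = 0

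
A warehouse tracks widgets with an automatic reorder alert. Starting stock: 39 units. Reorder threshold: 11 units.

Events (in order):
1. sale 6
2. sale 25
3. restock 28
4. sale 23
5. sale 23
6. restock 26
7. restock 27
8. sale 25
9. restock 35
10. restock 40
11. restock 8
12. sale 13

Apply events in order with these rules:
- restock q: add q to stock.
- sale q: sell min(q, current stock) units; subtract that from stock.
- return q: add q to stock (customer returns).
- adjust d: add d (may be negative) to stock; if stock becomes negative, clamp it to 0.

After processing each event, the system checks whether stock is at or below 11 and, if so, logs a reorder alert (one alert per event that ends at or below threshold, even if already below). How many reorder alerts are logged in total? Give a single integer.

Processing events:
Start: stock = 39
  Event 1 (sale 6): sell min(6,39)=6. stock: 39 - 6 = 33. total_sold = 6
  Event 2 (sale 25): sell min(25,33)=25. stock: 33 - 25 = 8. total_sold = 31
  Event 3 (restock 28): 8 + 28 = 36
  Event 4 (sale 23): sell min(23,36)=23. stock: 36 - 23 = 13. total_sold = 54
  Event 5 (sale 23): sell min(23,13)=13. stock: 13 - 13 = 0. total_sold = 67
  Event 6 (restock 26): 0 + 26 = 26
  Event 7 (restock 27): 26 + 27 = 53
  Event 8 (sale 25): sell min(25,53)=25. stock: 53 - 25 = 28. total_sold = 92
  Event 9 (restock 35): 28 + 35 = 63
  Event 10 (restock 40): 63 + 40 = 103
  Event 11 (restock 8): 103 + 8 = 111
  Event 12 (sale 13): sell min(13,111)=13. stock: 111 - 13 = 98. total_sold = 105
Final: stock = 98, total_sold = 105

Checking against threshold 11:
  After event 1: stock=33 > 11
  After event 2: stock=8 <= 11 -> ALERT
  After event 3: stock=36 > 11
  After event 4: stock=13 > 11
  After event 5: stock=0 <= 11 -> ALERT
  After event 6: stock=26 > 11
  After event 7: stock=53 > 11
  After event 8: stock=28 > 11
  After event 9: stock=63 > 11
  After event 10: stock=103 > 11
  After event 11: stock=111 > 11
  After event 12: stock=98 > 11
Alert events: [2, 5]. Count = 2

Answer: 2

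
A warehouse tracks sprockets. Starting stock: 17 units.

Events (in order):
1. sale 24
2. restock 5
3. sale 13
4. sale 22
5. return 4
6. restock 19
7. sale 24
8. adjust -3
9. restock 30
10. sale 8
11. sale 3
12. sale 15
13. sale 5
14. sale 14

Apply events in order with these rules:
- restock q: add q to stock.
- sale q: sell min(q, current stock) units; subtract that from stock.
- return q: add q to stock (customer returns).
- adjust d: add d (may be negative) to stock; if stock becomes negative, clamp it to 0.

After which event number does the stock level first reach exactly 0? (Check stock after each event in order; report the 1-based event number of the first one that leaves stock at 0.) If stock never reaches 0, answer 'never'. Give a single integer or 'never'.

Answer: 1

Derivation:
Processing events:
Start: stock = 17
  Event 1 (sale 24): sell min(24,17)=17. stock: 17 - 17 = 0. total_sold = 17
  Event 2 (restock 5): 0 + 5 = 5
  Event 3 (sale 13): sell min(13,5)=5. stock: 5 - 5 = 0. total_sold = 22
  Event 4 (sale 22): sell min(22,0)=0. stock: 0 - 0 = 0. total_sold = 22
  Event 5 (return 4): 0 + 4 = 4
  Event 6 (restock 19): 4 + 19 = 23
  Event 7 (sale 24): sell min(24,23)=23. stock: 23 - 23 = 0. total_sold = 45
  Event 8 (adjust -3): 0 + -3 = 0 (clamped to 0)
  Event 9 (restock 30): 0 + 30 = 30
  Event 10 (sale 8): sell min(8,30)=8. stock: 30 - 8 = 22. total_sold = 53
  Event 11 (sale 3): sell min(3,22)=3. stock: 22 - 3 = 19. total_sold = 56
  Event 12 (sale 15): sell min(15,19)=15. stock: 19 - 15 = 4. total_sold = 71
  Event 13 (sale 5): sell min(5,4)=4. stock: 4 - 4 = 0. total_sold = 75
  Event 14 (sale 14): sell min(14,0)=0. stock: 0 - 0 = 0. total_sold = 75
Final: stock = 0, total_sold = 75

First zero at event 1.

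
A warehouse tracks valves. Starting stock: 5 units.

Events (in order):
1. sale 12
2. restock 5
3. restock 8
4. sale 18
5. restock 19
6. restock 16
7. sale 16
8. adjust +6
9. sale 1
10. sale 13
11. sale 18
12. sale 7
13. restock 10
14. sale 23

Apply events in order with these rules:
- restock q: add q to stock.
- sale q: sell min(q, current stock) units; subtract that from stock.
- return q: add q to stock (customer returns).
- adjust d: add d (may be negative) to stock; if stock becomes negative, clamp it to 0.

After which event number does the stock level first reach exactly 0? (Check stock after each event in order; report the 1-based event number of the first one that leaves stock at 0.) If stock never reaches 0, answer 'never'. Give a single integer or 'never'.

Processing events:
Start: stock = 5
  Event 1 (sale 12): sell min(12,5)=5. stock: 5 - 5 = 0. total_sold = 5
  Event 2 (restock 5): 0 + 5 = 5
  Event 3 (restock 8): 5 + 8 = 13
  Event 4 (sale 18): sell min(18,13)=13. stock: 13 - 13 = 0. total_sold = 18
  Event 5 (restock 19): 0 + 19 = 19
  Event 6 (restock 16): 19 + 16 = 35
  Event 7 (sale 16): sell min(16,35)=16. stock: 35 - 16 = 19. total_sold = 34
  Event 8 (adjust +6): 19 + 6 = 25
  Event 9 (sale 1): sell min(1,25)=1. stock: 25 - 1 = 24. total_sold = 35
  Event 10 (sale 13): sell min(13,24)=13. stock: 24 - 13 = 11. total_sold = 48
  Event 11 (sale 18): sell min(18,11)=11. stock: 11 - 11 = 0. total_sold = 59
  Event 12 (sale 7): sell min(7,0)=0. stock: 0 - 0 = 0. total_sold = 59
  Event 13 (restock 10): 0 + 10 = 10
  Event 14 (sale 23): sell min(23,10)=10. stock: 10 - 10 = 0. total_sold = 69
Final: stock = 0, total_sold = 69

First zero at event 1.

Answer: 1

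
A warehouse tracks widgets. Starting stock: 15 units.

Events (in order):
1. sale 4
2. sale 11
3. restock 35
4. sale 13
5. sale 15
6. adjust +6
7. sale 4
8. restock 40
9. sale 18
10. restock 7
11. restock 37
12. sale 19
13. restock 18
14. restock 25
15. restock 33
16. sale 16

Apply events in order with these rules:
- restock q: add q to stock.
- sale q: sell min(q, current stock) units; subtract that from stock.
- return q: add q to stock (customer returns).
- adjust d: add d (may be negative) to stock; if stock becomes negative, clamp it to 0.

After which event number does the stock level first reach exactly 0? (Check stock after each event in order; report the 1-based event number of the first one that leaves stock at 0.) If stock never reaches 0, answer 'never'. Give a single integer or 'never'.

Answer: 2

Derivation:
Processing events:
Start: stock = 15
  Event 1 (sale 4): sell min(4,15)=4. stock: 15 - 4 = 11. total_sold = 4
  Event 2 (sale 11): sell min(11,11)=11. stock: 11 - 11 = 0. total_sold = 15
  Event 3 (restock 35): 0 + 35 = 35
  Event 4 (sale 13): sell min(13,35)=13. stock: 35 - 13 = 22. total_sold = 28
  Event 5 (sale 15): sell min(15,22)=15. stock: 22 - 15 = 7. total_sold = 43
  Event 6 (adjust +6): 7 + 6 = 13
  Event 7 (sale 4): sell min(4,13)=4. stock: 13 - 4 = 9. total_sold = 47
  Event 8 (restock 40): 9 + 40 = 49
  Event 9 (sale 18): sell min(18,49)=18. stock: 49 - 18 = 31. total_sold = 65
  Event 10 (restock 7): 31 + 7 = 38
  Event 11 (restock 37): 38 + 37 = 75
  Event 12 (sale 19): sell min(19,75)=19. stock: 75 - 19 = 56. total_sold = 84
  Event 13 (restock 18): 56 + 18 = 74
  Event 14 (restock 25): 74 + 25 = 99
  Event 15 (restock 33): 99 + 33 = 132
  Event 16 (sale 16): sell min(16,132)=16. stock: 132 - 16 = 116. total_sold = 100
Final: stock = 116, total_sold = 100

First zero at event 2.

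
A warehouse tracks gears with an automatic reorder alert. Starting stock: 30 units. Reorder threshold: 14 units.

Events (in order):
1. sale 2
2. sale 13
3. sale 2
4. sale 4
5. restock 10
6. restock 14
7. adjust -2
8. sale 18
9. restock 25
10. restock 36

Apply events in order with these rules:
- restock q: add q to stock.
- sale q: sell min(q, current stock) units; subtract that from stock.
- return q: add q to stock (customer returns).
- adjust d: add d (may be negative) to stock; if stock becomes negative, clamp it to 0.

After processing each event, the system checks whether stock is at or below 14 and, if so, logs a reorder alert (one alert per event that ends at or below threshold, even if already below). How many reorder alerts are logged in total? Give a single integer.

Processing events:
Start: stock = 30
  Event 1 (sale 2): sell min(2,30)=2. stock: 30 - 2 = 28. total_sold = 2
  Event 2 (sale 13): sell min(13,28)=13. stock: 28 - 13 = 15. total_sold = 15
  Event 3 (sale 2): sell min(2,15)=2. stock: 15 - 2 = 13. total_sold = 17
  Event 4 (sale 4): sell min(4,13)=4. stock: 13 - 4 = 9. total_sold = 21
  Event 5 (restock 10): 9 + 10 = 19
  Event 6 (restock 14): 19 + 14 = 33
  Event 7 (adjust -2): 33 + -2 = 31
  Event 8 (sale 18): sell min(18,31)=18. stock: 31 - 18 = 13. total_sold = 39
  Event 9 (restock 25): 13 + 25 = 38
  Event 10 (restock 36): 38 + 36 = 74
Final: stock = 74, total_sold = 39

Checking against threshold 14:
  After event 1: stock=28 > 14
  After event 2: stock=15 > 14
  After event 3: stock=13 <= 14 -> ALERT
  After event 4: stock=9 <= 14 -> ALERT
  After event 5: stock=19 > 14
  After event 6: stock=33 > 14
  After event 7: stock=31 > 14
  After event 8: stock=13 <= 14 -> ALERT
  After event 9: stock=38 > 14
  After event 10: stock=74 > 14
Alert events: [3, 4, 8]. Count = 3

Answer: 3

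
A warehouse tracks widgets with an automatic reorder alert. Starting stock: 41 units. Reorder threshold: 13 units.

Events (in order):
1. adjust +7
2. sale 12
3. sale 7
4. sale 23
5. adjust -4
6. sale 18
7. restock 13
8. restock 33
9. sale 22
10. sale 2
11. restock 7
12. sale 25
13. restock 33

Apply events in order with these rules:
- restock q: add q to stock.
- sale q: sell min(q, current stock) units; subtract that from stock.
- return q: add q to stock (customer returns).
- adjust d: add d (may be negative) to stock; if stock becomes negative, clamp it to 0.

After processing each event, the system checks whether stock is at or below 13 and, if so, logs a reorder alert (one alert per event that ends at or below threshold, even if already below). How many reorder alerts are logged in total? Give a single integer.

Processing events:
Start: stock = 41
  Event 1 (adjust +7): 41 + 7 = 48
  Event 2 (sale 12): sell min(12,48)=12. stock: 48 - 12 = 36. total_sold = 12
  Event 3 (sale 7): sell min(7,36)=7. stock: 36 - 7 = 29. total_sold = 19
  Event 4 (sale 23): sell min(23,29)=23. stock: 29 - 23 = 6. total_sold = 42
  Event 5 (adjust -4): 6 + -4 = 2
  Event 6 (sale 18): sell min(18,2)=2. stock: 2 - 2 = 0. total_sold = 44
  Event 7 (restock 13): 0 + 13 = 13
  Event 8 (restock 33): 13 + 33 = 46
  Event 9 (sale 22): sell min(22,46)=22. stock: 46 - 22 = 24. total_sold = 66
  Event 10 (sale 2): sell min(2,24)=2. stock: 24 - 2 = 22. total_sold = 68
  Event 11 (restock 7): 22 + 7 = 29
  Event 12 (sale 25): sell min(25,29)=25. stock: 29 - 25 = 4. total_sold = 93
  Event 13 (restock 33): 4 + 33 = 37
Final: stock = 37, total_sold = 93

Checking against threshold 13:
  After event 1: stock=48 > 13
  After event 2: stock=36 > 13
  After event 3: stock=29 > 13
  After event 4: stock=6 <= 13 -> ALERT
  After event 5: stock=2 <= 13 -> ALERT
  After event 6: stock=0 <= 13 -> ALERT
  After event 7: stock=13 <= 13 -> ALERT
  After event 8: stock=46 > 13
  After event 9: stock=24 > 13
  After event 10: stock=22 > 13
  After event 11: stock=29 > 13
  After event 12: stock=4 <= 13 -> ALERT
  After event 13: stock=37 > 13
Alert events: [4, 5, 6, 7, 12]. Count = 5

Answer: 5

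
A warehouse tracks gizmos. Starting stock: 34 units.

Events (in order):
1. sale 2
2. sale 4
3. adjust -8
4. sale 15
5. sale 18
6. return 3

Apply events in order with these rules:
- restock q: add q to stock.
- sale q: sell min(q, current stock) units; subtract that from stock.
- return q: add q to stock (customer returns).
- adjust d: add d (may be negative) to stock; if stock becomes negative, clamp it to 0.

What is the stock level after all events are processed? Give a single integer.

Processing events:
Start: stock = 34
  Event 1 (sale 2): sell min(2,34)=2. stock: 34 - 2 = 32. total_sold = 2
  Event 2 (sale 4): sell min(4,32)=4. stock: 32 - 4 = 28. total_sold = 6
  Event 3 (adjust -8): 28 + -8 = 20
  Event 4 (sale 15): sell min(15,20)=15. stock: 20 - 15 = 5. total_sold = 21
  Event 5 (sale 18): sell min(18,5)=5. stock: 5 - 5 = 0. total_sold = 26
  Event 6 (return 3): 0 + 3 = 3
Final: stock = 3, total_sold = 26

Answer: 3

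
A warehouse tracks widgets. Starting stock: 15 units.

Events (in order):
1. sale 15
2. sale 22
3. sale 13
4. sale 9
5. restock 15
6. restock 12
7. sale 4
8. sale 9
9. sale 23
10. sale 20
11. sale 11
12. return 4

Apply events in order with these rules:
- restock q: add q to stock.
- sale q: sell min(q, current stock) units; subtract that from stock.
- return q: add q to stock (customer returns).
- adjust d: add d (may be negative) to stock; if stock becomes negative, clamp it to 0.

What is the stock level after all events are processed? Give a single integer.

Processing events:
Start: stock = 15
  Event 1 (sale 15): sell min(15,15)=15. stock: 15 - 15 = 0. total_sold = 15
  Event 2 (sale 22): sell min(22,0)=0. stock: 0 - 0 = 0. total_sold = 15
  Event 3 (sale 13): sell min(13,0)=0. stock: 0 - 0 = 0. total_sold = 15
  Event 4 (sale 9): sell min(9,0)=0. stock: 0 - 0 = 0. total_sold = 15
  Event 5 (restock 15): 0 + 15 = 15
  Event 6 (restock 12): 15 + 12 = 27
  Event 7 (sale 4): sell min(4,27)=4. stock: 27 - 4 = 23. total_sold = 19
  Event 8 (sale 9): sell min(9,23)=9. stock: 23 - 9 = 14. total_sold = 28
  Event 9 (sale 23): sell min(23,14)=14. stock: 14 - 14 = 0. total_sold = 42
  Event 10 (sale 20): sell min(20,0)=0. stock: 0 - 0 = 0. total_sold = 42
  Event 11 (sale 11): sell min(11,0)=0. stock: 0 - 0 = 0. total_sold = 42
  Event 12 (return 4): 0 + 4 = 4
Final: stock = 4, total_sold = 42

Answer: 4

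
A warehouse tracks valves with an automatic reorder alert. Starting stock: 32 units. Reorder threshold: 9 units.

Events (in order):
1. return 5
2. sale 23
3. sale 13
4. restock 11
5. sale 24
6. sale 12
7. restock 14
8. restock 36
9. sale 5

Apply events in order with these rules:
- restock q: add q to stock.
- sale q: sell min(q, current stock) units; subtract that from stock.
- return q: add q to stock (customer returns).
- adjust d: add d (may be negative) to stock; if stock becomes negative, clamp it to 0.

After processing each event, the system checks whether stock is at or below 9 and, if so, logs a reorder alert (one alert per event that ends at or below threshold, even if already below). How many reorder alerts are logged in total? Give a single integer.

Answer: 3

Derivation:
Processing events:
Start: stock = 32
  Event 1 (return 5): 32 + 5 = 37
  Event 2 (sale 23): sell min(23,37)=23. stock: 37 - 23 = 14. total_sold = 23
  Event 3 (sale 13): sell min(13,14)=13. stock: 14 - 13 = 1. total_sold = 36
  Event 4 (restock 11): 1 + 11 = 12
  Event 5 (sale 24): sell min(24,12)=12. stock: 12 - 12 = 0. total_sold = 48
  Event 6 (sale 12): sell min(12,0)=0. stock: 0 - 0 = 0. total_sold = 48
  Event 7 (restock 14): 0 + 14 = 14
  Event 8 (restock 36): 14 + 36 = 50
  Event 9 (sale 5): sell min(5,50)=5. stock: 50 - 5 = 45. total_sold = 53
Final: stock = 45, total_sold = 53

Checking against threshold 9:
  After event 1: stock=37 > 9
  After event 2: stock=14 > 9
  After event 3: stock=1 <= 9 -> ALERT
  After event 4: stock=12 > 9
  After event 5: stock=0 <= 9 -> ALERT
  After event 6: stock=0 <= 9 -> ALERT
  After event 7: stock=14 > 9
  After event 8: stock=50 > 9
  After event 9: stock=45 > 9
Alert events: [3, 5, 6]. Count = 3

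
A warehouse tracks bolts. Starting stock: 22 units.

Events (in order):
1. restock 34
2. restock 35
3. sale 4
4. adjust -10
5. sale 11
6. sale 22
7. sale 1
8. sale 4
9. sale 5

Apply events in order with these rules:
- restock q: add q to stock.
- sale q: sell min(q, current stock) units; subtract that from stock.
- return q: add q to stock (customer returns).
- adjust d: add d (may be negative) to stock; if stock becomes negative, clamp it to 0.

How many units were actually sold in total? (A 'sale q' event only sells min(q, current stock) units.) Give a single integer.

Processing events:
Start: stock = 22
  Event 1 (restock 34): 22 + 34 = 56
  Event 2 (restock 35): 56 + 35 = 91
  Event 3 (sale 4): sell min(4,91)=4. stock: 91 - 4 = 87. total_sold = 4
  Event 4 (adjust -10): 87 + -10 = 77
  Event 5 (sale 11): sell min(11,77)=11. stock: 77 - 11 = 66. total_sold = 15
  Event 6 (sale 22): sell min(22,66)=22. stock: 66 - 22 = 44. total_sold = 37
  Event 7 (sale 1): sell min(1,44)=1. stock: 44 - 1 = 43. total_sold = 38
  Event 8 (sale 4): sell min(4,43)=4. stock: 43 - 4 = 39. total_sold = 42
  Event 9 (sale 5): sell min(5,39)=5. stock: 39 - 5 = 34. total_sold = 47
Final: stock = 34, total_sold = 47

Answer: 47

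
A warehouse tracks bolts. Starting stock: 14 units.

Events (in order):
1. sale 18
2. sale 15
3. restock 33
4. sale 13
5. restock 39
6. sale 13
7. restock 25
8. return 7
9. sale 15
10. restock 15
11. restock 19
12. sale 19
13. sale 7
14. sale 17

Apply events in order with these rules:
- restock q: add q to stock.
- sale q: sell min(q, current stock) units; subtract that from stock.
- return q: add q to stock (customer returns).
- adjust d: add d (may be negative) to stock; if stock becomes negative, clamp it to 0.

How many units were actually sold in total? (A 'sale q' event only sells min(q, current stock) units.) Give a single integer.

Answer: 98

Derivation:
Processing events:
Start: stock = 14
  Event 1 (sale 18): sell min(18,14)=14. stock: 14 - 14 = 0. total_sold = 14
  Event 2 (sale 15): sell min(15,0)=0. stock: 0 - 0 = 0. total_sold = 14
  Event 3 (restock 33): 0 + 33 = 33
  Event 4 (sale 13): sell min(13,33)=13. stock: 33 - 13 = 20. total_sold = 27
  Event 5 (restock 39): 20 + 39 = 59
  Event 6 (sale 13): sell min(13,59)=13. stock: 59 - 13 = 46. total_sold = 40
  Event 7 (restock 25): 46 + 25 = 71
  Event 8 (return 7): 71 + 7 = 78
  Event 9 (sale 15): sell min(15,78)=15. stock: 78 - 15 = 63. total_sold = 55
  Event 10 (restock 15): 63 + 15 = 78
  Event 11 (restock 19): 78 + 19 = 97
  Event 12 (sale 19): sell min(19,97)=19. stock: 97 - 19 = 78. total_sold = 74
  Event 13 (sale 7): sell min(7,78)=7. stock: 78 - 7 = 71. total_sold = 81
  Event 14 (sale 17): sell min(17,71)=17. stock: 71 - 17 = 54. total_sold = 98
Final: stock = 54, total_sold = 98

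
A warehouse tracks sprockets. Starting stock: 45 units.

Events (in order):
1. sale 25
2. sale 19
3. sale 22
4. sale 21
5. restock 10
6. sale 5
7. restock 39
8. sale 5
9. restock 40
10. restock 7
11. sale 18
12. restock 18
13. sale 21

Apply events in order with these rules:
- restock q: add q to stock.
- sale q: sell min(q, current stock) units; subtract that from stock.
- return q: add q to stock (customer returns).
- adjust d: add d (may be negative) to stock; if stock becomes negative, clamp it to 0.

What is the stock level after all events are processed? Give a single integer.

Answer: 65

Derivation:
Processing events:
Start: stock = 45
  Event 1 (sale 25): sell min(25,45)=25. stock: 45 - 25 = 20. total_sold = 25
  Event 2 (sale 19): sell min(19,20)=19. stock: 20 - 19 = 1. total_sold = 44
  Event 3 (sale 22): sell min(22,1)=1. stock: 1 - 1 = 0. total_sold = 45
  Event 4 (sale 21): sell min(21,0)=0. stock: 0 - 0 = 0. total_sold = 45
  Event 5 (restock 10): 0 + 10 = 10
  Event 6 (sale 5): sell min(5,10)=5. stock: 10 - 5 = 5. total_sold = 50
  Event 7 (restock 39): 5 + 39 = 44
  Event 8 (sale 5): sell min(5,44)=5. stock: 44 - 5 = 39. total_sold = 55
  Event 9 (restock 40): 39 + 40 = 79
  Event 10 (restock 7): 79 + 7 = 86
  Event 11 (sale 18): sell min(18,86)=18. stock: 86 - 18 = 68. total_sold = 73
  Event 12 (restock 18): 68 + 18 = 86
  Event 13 (sale 21): sell min(21,86)=21. stock: 86 - 21 = 65. total_sold = 94
Final: stock = 65, total_sold = 94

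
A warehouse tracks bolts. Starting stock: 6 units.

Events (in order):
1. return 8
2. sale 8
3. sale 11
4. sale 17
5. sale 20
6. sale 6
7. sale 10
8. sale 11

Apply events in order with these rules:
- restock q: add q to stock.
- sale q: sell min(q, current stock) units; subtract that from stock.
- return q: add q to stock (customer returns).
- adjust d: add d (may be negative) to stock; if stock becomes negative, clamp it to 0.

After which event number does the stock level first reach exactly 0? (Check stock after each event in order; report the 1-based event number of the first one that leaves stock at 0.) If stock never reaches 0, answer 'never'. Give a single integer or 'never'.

Answer: 3

Derivation:
Processing events:
Start: stock = 6
  Event 1 (return 8): 6 + 8 = 14
  Event 2 (sale 8): sell min(8,14)=8. stock: 14 - 8 = 6. total_sold = 8
  Event 3 (sale 11): sell min(11,6)=6. stock: 6 - 6 = 0. total_sold = 14
  Event 4 (sale 17): sell min(17,0)=0. stock: 0 - 0 = 0. total_sold = 14
  Event 5 (sale 20): sell min(20,0)=0. stock: 0 - 0 = 0. total_sold = 14
  Event 6 (sale 6): sell min(6,0)=0. stock: 0 - 0 = 0. total_sold = 14
  Event 7 (sale 10): sell min(10,0)=0. stock: 0 - 0 = 0. total_sold = 14
  Event 8 (sale 11): sell min(11,0)=0. stock: 0 - 0 = 0. total_sold = 14
Final: stock = 0, total_sold = 14

First zero at event 3.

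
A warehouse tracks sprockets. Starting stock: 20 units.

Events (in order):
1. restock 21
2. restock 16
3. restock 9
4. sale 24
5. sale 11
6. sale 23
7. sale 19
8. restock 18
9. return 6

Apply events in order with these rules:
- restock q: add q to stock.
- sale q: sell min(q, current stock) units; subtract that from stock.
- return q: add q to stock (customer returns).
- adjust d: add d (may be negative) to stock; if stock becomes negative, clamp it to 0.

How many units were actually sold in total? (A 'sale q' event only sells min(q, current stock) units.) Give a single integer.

Processing events:
Start: stock = 20
  Event 1 (restock 21): 20 + 21 = 41
  Event 2 (restock 16): 41 + 16 = 57
  Event 3 (restock 9): 57 + 9 = 66
  Event 4 (sale 24): sell min(24,66)=24. stock: 66 - 24 = 42. total_sold = 24
  Event 5 (sale 11): sell min(11,42)=11. stock: 42 - 11 = 31. total_sold = 35
  Event 6 (sale 23): sell min(23,31)=23. stock: 31 - 23 = 8. total_sold = 58
  Event 7 (sale 19): sell min(19,8)=8. stock: 8 - 8 = 0. total_sold = 66
  Event 8 (restock 18): 0 + 18 = 18
  Event 9 (return 6): 18 + 6 = 24
Final: stock = 24, total_sold = 66

Answer: 66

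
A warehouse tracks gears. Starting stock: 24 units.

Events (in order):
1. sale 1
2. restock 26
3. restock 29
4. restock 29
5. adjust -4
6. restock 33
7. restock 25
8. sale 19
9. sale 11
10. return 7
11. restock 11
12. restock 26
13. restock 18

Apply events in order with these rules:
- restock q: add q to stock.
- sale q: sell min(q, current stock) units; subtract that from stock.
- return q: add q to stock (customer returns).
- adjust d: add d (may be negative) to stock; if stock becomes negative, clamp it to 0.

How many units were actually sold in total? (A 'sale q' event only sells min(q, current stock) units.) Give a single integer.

Processing events:
Start: stock = 24
  Event 1 (sale 1): sell min(1,24)=1. stock: 24 - 1 = 23. total_sold = 1
  Event 2 (restock 26): 23 + 26 = 49
  Event 3 (restock 29): 49 + 29 = 78
  Event 4 (restock 29): 78 + 29 = 107
  Event 5 (adjust -4): 107 + -4 = 103
  Event 6 (restock 33): 103 + 33 = 136
  Event 7 (restock 25): 136 + 25 = 161
  Event 8 (sale 19): sell min(19,161)=19. stock: 161 - 19 = 142. total_sold = 20
  Event 9 (sale 11): sell min(11,142)=11. stock: 142 - 11 = 131. total_sold = 31
  Event 10 (return 7): 131 + 7 = 138
  Event 11 (restock 11): 138 + 11 = 149
  Event 12 (restock 26): 149 + 26 = 175
  Event 13 (restock 18): 175 + 18 = 193
Final: stock = 193, total_sold = 31

Answer: 31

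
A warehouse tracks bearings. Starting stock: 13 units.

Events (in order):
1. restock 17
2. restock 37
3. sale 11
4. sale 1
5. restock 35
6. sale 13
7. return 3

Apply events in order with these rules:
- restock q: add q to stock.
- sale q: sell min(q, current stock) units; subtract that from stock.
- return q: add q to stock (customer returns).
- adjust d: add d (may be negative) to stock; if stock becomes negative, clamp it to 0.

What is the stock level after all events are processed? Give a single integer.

Answer: 80

Derivation:
Processing events:
Start: stock = 13
  Event 1 (restock 17): 13 + 17 = 30
  Event 2 (restock 37): 30 + 37 = 67
  Event 3 (sale 11): sell min(11,67)=11. stock: 67 - 11 = 56. total_sold = 11
  Event 4 (sale 1): sell min(1,56)=1. stock: 56 - 1 = 55. total_sold = 12
  Event 5 (restock 35): 55 + 35 = 90
  Event 6 (sale 13): sell min(13,90)=13. stock: 90 - 13 = 77. total_sold = 25
  Event 7 (return 3): 77 + 3 = 80
Final: stock = 80, total_sold = 25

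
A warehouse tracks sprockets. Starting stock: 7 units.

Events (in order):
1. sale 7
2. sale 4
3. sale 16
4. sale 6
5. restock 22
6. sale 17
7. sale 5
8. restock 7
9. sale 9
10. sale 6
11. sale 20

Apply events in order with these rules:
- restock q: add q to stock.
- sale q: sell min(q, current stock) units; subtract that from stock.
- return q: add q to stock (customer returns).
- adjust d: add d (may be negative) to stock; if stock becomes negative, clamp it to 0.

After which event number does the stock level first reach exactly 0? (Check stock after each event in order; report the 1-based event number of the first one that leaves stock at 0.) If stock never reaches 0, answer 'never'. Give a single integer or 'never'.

Processing events:
Start: stock = 7
  Event 1 (sale 7): sell min(7,7)=7. stock: 7 - 7 = 0. total_sold = 7
  Event 2 (sale 4): sell min(4,0)=0. stock: 0 - 0 = 0. total_sold = 7
  Event 3 (sale 16): sell min(16,0)=0. stock: 0 - 0 = 0. total_sold = 7
  Event 4 (sale 6): sell min(6,0)=0. stock: 0 - 0 = 0. total_sold = 7
  Event 5 (restock 22): 0 + 22 = 22
  Event 6 (sale 17): sell min(17,22)=17. stock: 22 - 17 = 5. total_sold = 24
  Event 7 (sale 5): sell min(5,5)=5. stock: 5 - 5 = 0. total_sold = 29
  Event 8 (restock 7): 0 + 7 = 7
  Event 9 (sale 9): sell min(9,7)=7. stock: 7 - 7 = 0. total_sold = 36
  Event 10 (sale 6): sell min(6,0)=0. stock: 0 - 0 = 0. total_sold = 36
  Event 11 (sale 20): sell min(20,0)=0. stock: 0 - 0 = 0. total_sold = 36
Final: stock = 0, total_sold = 36

First zero at event 1.

Answer: 1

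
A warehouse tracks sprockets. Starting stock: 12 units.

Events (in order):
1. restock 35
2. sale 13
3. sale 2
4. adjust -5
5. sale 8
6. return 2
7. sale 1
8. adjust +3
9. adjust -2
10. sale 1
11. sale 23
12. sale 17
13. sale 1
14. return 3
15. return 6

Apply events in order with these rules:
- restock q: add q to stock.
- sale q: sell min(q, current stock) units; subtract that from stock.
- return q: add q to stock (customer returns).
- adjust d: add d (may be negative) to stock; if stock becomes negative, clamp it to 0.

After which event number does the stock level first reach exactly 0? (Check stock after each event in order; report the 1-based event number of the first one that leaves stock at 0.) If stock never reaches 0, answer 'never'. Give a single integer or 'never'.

Answer: 11

Derivation:
Processing events:
Start: stock = 12
  Event 1 (restock 35): 12 + 35 = 47
  Event 2 (sale 13): sell min(13,47)=13. stock: 47 - 13 = 34. total_sold = 13
  Event 3 (sale 2): sell min(2,34)=2. stock: 34 - 2 = 32. total_sold = 15
  Event 4 (adjust -5): 32 + -5 = 27
  Event 5 (sale 8): sell min(8,27)=8. stock: 27 - 8 = 19. total_sold = 23
  Event 6 (return 2): 19 + 2 = 21
  Event 7 (sale 1): sell min(1,21)=1. stock: 21 - 1 = 20. total_sold = 24
  Event 8 (adjust +3): 20 + 3 = 23
  Event 9 (adjust -2): 23 + -2 = 21
  Event 10 (sale 1): sell min(1,21)=1. stock: 21 - 1 = 20. total_sold = 25
  Event 11 (sale 23): sell min(23,20)=20. stock: 20 - 20 = 0. total_sold = 45
  Event 12 (sale 17): sell min(17,0)=0. stock: 0 - 0 = 0. total_sold = 45
  Event 13 (sale 1): sell min(1,0)=0. stock: 0 - 0 = 0. total_sold = 45
  Event 14 (return 3): 0 + 3 = 3
  Event 15 (return 6): 3 + 6 = 9
Final: stock = 9, total_sold = 45

First zero at event 11.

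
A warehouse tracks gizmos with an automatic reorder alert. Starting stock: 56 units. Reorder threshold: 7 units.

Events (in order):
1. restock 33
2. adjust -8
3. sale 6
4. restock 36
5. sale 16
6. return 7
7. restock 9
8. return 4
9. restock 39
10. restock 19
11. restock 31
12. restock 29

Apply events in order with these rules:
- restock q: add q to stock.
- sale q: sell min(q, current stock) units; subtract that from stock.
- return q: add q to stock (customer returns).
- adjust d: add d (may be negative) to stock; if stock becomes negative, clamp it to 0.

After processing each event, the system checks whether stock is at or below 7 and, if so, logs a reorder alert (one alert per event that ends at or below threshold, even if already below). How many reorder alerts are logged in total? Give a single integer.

Processing events:
Start: stock = 56
  Event 1 (restock 33): 56 + 33 = 89
  Event 2 (adjust -8): 89 + -8 = 81
  Event 3 (sale 6): sell min(6,81)=6. stock: 81 - 6 = 75. total_sold = 6
  Event 4 (restock 36): 75 + 36 = 111
  Event 5 (sale 16): sell min(16,111)=16. stock: 111 - 16 = 95. total_sold = 22
  Event 6 (return 7): 95 + 7 = 102
  Event 7 (restock 9): 102 + 9 = 111
  Event 8 (return 4): 111 + 4 = 115
  Event 9 (restock 39): 115 + 39 = 154
  Event 10 (restock 19): 154 + 19 = 173
  Event 11 (restock 31): 173 + 31 = 204
  Event 12 (restock 29): 204 + 29 = 233
Final: stock = 233, total_sold = 22

Checking against threshold 7:
  After event 1: stock=89 > 7
  After event 2: stock=81 > 7
  After event 3: stock=75 > 7
  After event 4: stock=111 > 7
  After event 5: stock=95 > 7
  After event 6: stock=102 > 7
  After event 7: stock=111 > 7
  After event 8: stock=115 > 7
  After event 9: stock=154 > 7
  After event 10: stock=173 > 7
  After event 11: stock=204 > 7
  After event 12: stock=233 > 7
Alert events: []. Count = 0

Answer: 0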